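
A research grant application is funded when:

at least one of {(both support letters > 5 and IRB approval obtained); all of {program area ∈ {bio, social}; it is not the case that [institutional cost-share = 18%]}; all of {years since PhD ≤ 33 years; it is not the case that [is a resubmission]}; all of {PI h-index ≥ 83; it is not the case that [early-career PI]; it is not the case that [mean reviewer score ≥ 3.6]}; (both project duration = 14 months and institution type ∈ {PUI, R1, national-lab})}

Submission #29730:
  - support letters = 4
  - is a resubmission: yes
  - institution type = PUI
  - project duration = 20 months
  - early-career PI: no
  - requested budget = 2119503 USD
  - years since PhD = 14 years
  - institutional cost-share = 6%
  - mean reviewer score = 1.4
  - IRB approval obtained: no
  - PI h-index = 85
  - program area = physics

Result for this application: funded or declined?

Funded

Atomic conditions:
  support letters > 5: 4 > 5 is false
  IRB approval obtained: no → false
  program area ∈ {bio, social}: physics is not in the set → false
  institutional cost-share = 18%: 6 == 18 is false
  years since PhD ≤ 33 years: 14 ≤ 33 is true
  is a resubmission: yes → true
  PI h-index ≥ 83: 85 ≥ 83 is true
  early-career PI: no → false
  mean reviewer score ≥ 3.6: 1.4 ≥ 3.6 is false
  project duration = 14 months: 20 == 14 is false
  institution type ∈ {PUI, R1, national-lab}: PUI is in the set → true
Combine:
[1] false AND false = false
[2.2] NOT false = true
[2] false AND true = false
[3.2] NOT true = false
[3] true AND false = false
[4.2] NOT false = true
[4.3] NOT false = true
[4] true AND true AND true = true
[5] false AND true = false
[root] false OR false OR false OR true OR false = true
Overall: true → funded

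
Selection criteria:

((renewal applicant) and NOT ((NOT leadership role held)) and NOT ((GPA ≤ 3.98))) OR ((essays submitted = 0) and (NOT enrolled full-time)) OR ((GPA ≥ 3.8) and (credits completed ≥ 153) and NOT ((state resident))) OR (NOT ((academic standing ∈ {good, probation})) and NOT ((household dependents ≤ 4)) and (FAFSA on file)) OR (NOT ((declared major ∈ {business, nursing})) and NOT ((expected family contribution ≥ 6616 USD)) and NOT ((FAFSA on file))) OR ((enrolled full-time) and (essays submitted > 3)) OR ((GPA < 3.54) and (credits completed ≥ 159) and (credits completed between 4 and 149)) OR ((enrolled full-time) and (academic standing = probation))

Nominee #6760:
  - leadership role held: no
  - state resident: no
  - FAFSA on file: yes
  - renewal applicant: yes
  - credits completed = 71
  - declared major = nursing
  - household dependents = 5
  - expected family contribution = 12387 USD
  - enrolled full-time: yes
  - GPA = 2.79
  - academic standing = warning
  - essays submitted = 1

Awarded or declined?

Atomic conditions:
  renewal applicant: yes → true
  NOT leadership role held: no → true
  GPA ≤ 3.98: 2.79 ≤ 3.98 is true
  essays submitted = 0: 1 == 0 is false
  NOT enrolled full-time: yes → false
  GPA ≥ 3.8: 2.79 ≥ 3.8 is false
  credits completed ≥ 153: 71 ≥ 153 is false
  state resident: no → false
  academic standing ∈ {good, probation}: warning is not in the set → false
  household dependents ≤ 4: 5 ≤ 4 is false
  FAFSA on file: yes → true
  declared major ∈ {business, nursing}: nursing is in the set → true
  expected family contribution ≥ 6616 USD: 12387 ≥ 6616 is true
  enrolled full-time: yes → true
  essays submitted > 3: 1 > 3 is false
  GPA < 3.54: 2.79 < 3.54 is true
  credits completed ≥ 159: 71 ≥ 159 is false
  credits completed between 4 and 149: 71 in [4, 149] is true
  academic standing = probation: warning == probation is false
Combine:
[1.2] NOT true = false
[1.3] NOT true = false
[1] true AND false AND false = false
[2] false AND false = false
[3.3] NOT false = true
[3] false AND false AND true = false
[4.1] NOT false = true
[4.2] NOT false = true
[4] true AND true AND true = true
[5.1] NOT true = false
[5.2] NOT true = false
[5.3] NOT true = false
[5] false AND false AND false = false
[6] true AND false = false
[7] true AND false AND true = false
[8] true AND false = false
[root] false OR false OR false OR true OR false OR false OR false OR false = true
Overall: true → awarded

Awarded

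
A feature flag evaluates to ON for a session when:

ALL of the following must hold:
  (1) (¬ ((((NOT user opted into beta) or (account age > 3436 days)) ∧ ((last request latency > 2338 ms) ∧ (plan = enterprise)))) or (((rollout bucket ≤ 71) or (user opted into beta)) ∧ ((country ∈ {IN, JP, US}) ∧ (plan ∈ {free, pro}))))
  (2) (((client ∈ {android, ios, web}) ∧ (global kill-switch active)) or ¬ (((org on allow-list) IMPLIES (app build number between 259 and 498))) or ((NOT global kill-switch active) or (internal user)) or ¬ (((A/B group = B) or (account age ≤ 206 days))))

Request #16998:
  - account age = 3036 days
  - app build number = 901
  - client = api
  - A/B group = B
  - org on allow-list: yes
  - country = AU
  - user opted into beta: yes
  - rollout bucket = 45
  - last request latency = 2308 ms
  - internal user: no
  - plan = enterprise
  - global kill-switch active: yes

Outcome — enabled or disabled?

Atomic conditions:
  NOT user opted into beta: yes → false
  account age > 3436 days: 3036 > 3436 is false
  last request latency > 2338 ms: 2308 > 2338 is false
  plan = enterprise: enterprise == enterprise is true
  rollout bucket ≤ 71: 45 ≤ 71 is true
  user opted into beta: yes → true
  country ∈ {IN, JP, US}: AU is not in the set → false
  plan ∈ {free, pro}: enterprise is not in the set → false
  client ∈ {android, ios, web}: api is not in the set → false
  global kill-switch active: yes → true
  org on allow-list: yes → true
  app build number between 259 and 498: 901 in [259, 498] is false
  NOT global kill-switch active: yes → false
  internal user: no → false
  A/B group = B: B == B is true
  account age ≤ 206 days: 3036 ≤ 206 is false
Combine:
[1.1.1.1] false OR false = false
[1.1.1.2] false AND true = false
[1.1.1] false AND false = false
[1.1] NOT false = true
[1.2.1] true OR true = true
[1.2.2] false AND false = false
[1.2] true AND false = false
[1] true OR false = true
[2.1] false AND true = false
[2.2.1] true → false = false
[2.2] NOT false = true
[2.3] false OR false = false
[2.4.1] true OR false = true
[2.4] NOT true = false
[2] false OR true OR false OR false = true
[root] true AND true = true
Overall: true → enabled

Enabled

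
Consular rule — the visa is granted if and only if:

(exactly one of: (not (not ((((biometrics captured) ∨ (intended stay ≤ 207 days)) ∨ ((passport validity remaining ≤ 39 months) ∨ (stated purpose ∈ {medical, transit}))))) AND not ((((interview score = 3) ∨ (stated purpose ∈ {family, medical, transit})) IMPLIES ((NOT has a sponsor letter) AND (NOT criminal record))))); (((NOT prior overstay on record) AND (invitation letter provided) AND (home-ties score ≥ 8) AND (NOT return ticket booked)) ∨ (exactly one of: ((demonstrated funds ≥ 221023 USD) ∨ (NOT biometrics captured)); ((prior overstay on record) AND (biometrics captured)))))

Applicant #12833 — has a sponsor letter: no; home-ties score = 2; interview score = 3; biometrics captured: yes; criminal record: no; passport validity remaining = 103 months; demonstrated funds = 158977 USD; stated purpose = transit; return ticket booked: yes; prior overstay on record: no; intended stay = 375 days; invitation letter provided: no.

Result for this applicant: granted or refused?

Refused

Atomic conditions:
  biometrics captured: yes → true
  intended stay ≤ 207 days: 375 ≤ 207 is false
  passport validity remaining ≤ 39 months: 103 ≤ 39 is false
  stated purpose ∈ {medical, transit}: transit is in the set → true
  interview score = 3: 3 == 3 is true
  stated purpose ∈ {family, medical, transit}: transit is in the set → true
  NOT has a sponsor letter: no → true
  NOT criminal record: no → true
  NOT prior overstay on record: no → true
  invitation letter provided: no → false
  home-ties score ≥ 8: 2 ≥ 8 is false
  NOT return ticket booked: yes → false
  demonstrated funds ≥ 221023 USD: 158977 ≥ 221023 is false
  NOT biometrics captured: yes → false
  prior overstay on record: no → false
Combine:
[1.1.1.1.1] true OR false = true
[1.1.1.1.2] false OR true = true
[1.1.1.1] true OR true = true
[1.1.1] NOT true = false
[1.1] NOT false = true
[1.2.1.1] true OR true = true
[1.2.1.2] true AND true = true
[1.2.1] true → true = true
[1.2] NOT true = false
[1] true AND false = false
[2.1] true AND false AND false AND false = false
[2.2.1] false OR false = false
[2.2.2] false AND true = false
[2.2] exactly-one(false, false) = false
[2] false OR false = false
[root] exactly-one(false, false) = false
Overall: false → refused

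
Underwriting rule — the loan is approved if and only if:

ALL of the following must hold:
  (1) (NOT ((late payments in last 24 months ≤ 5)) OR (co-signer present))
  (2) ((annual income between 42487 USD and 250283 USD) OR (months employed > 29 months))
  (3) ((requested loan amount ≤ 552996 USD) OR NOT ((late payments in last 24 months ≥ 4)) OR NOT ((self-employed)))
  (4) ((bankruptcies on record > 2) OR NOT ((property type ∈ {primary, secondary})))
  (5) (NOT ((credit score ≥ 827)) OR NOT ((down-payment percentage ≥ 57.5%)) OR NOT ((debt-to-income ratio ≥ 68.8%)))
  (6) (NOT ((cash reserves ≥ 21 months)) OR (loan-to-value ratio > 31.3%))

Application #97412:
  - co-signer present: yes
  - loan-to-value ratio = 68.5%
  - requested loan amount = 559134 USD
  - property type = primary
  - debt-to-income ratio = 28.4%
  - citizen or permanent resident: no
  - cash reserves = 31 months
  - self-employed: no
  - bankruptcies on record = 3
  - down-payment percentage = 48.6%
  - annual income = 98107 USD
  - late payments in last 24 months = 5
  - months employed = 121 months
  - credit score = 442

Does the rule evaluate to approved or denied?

Approved

Atomic conditions:
  late payments in last 24 months ≤ 5: 5 ≤ 5 is true
  co-signer present: yes → true
  annual income between 42487 USD and 250283 USD: 98107 in [42487, 250283] is true
  months employed > 29 months: 121 > 29 is true
  requested loan amount ≤ 552996 USD: 559134 ≤ 552996 is false
  late payments in last 24 months ≥ 4: 5 ≥ 4 is true
  self-employed: no → false
  bankruptcies on record > 2: 3 > 2 is true
  property type ∈ {primary, secondary}: primary is in the set → true
  credit score ≥ 827: 442 ≥ 827 is false
  down-payment percentage ≥ 57.5%: 48.6 ≥ 57.5 is false
  debt-to-income ratio ≥ 68.8%: 28.4 ≥ 68.8 is false
  cash reserves ≥ 21 months: 31 ≥ 21 is true
  loan-to-value ratio > 31.3%: 68.5 > 31.3 is true
Combine:
[1.1] NOT true = false
[1] false OR true = true
[2] true OR true = true
[3.2] NOT true = false
[3.3] NOT false = true
[3] false OR false OR true = true
[4.2] NOT true = false
[4] true OR false = true
[5.1] NOT false = true
[5.2] NOT false = true
[5.3] NOT false = true
[5] true OR true OR true = true
[6.1] NOT true = false
[6] false OR true = true
[root] true AND true AND true AND true AND true AND true = true
Overall: true → approved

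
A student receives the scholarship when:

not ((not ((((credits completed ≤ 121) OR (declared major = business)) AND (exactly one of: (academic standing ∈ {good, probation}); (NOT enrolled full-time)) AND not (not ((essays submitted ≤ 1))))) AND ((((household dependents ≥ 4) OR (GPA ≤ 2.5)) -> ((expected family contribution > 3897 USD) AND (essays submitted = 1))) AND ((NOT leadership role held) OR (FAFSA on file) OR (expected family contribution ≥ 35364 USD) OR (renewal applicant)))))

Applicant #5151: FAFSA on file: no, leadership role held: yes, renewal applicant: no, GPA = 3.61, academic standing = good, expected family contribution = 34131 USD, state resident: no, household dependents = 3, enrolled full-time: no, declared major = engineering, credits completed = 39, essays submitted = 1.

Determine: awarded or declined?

Atomic conditions:
  credits completed ≤ 121: 39 ≤ 121 is true
  declared major = business: engineering == business is false
  academic standing ∈ {good, probation}: good is in the set → true
  NOT enrolled full-time: no → true
  essays submitted ≤ 1: 1 ≤ 1 is true
  household dependents ≥ 4: 3 ≥ 4 is false
  GPA ≤ 2.5: 3.61 ≤ 2.5 is false
  expected family contribution > 3897 USD: 34131 > 3897 is true
  essays submitted = 1: 1 == 1 is true
  NOT leadership role held: yes → false
  FAFSA on file: no → false
  expected family contribution ≥ 35364 USD: 34131 ≥ 35364 is false
  renewal applicant: no → false
Combine:
[1.1.1.1] true OR false = true
[1.1.1.2] exactly-one(true, true) = false
[1.1.1.3.1] NOT true = false
[1.1.1.3] NOT false = true
[1.1.1] true AND false AND true = false
[1.1] NOT false = true
[1.2.1.1] false OR false = false
[1.2.1.2] true AND true = true
[1.2.1] false → true (antecedent false ⇒ implication holds) = true
[1.2.2] false OR false OR false OR false = false
[1.2] true AND false = false
[1] true AND false = false
[root] NOT false = true
Overall: true → awarded

Awarded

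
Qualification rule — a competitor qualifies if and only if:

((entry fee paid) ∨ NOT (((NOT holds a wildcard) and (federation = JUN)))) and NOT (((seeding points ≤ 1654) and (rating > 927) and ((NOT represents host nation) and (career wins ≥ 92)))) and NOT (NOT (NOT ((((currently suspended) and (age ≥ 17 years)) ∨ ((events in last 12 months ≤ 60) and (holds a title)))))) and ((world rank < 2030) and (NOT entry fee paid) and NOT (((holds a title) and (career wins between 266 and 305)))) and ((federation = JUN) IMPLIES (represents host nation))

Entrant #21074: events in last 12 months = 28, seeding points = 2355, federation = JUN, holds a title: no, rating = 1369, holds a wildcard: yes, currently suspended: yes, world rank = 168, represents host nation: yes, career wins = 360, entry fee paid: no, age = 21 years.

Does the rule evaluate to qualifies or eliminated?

Eliminated

Atomic conditions:
  entry fee paid: no → false
  NOT holds a wildcard: yes → false
  federation = JUN: JUN == JUN is true
  seeding points ≤ 1654: 2355 ≤ 1654 is false
  rating > 927: 1369 > 927 is true
  NOT represents host nation: yes → false
  career wins ≥ 92: 360 ≥ 92 is true
  currently suspended: yes → true
  age ≥ 17 years: 21 ≥ 17 is true
  events in last 12 months ≤ 60: 28 ≤ 60 is true
  holds a title: no → false
  world rank < 2030: 168 < 2030 is true
  NOT entry fee paid: no → true
  career wins between 266 and 305: 360 in [266, 305] is false
  represents host nation: yes → true
Combine:
[1.2.1] false AND true = false
[1.2] NOT false = true
[1] false OR true = true
[2.1.3] false AND true = false
[2.1] false AND true AND false = false
[2] NOT false = true
[3.1.1.1.1] true AND true = true
[3.1.1.1.2] true AND false = false
[3.1.1.1] true OR false = true
[3.1.1] NOT true = false
[3.1] NOT false = true
[3] NOT true = false
[4.3.1] false AND false = false
[4.3] NOT false = true
[4] true AND true AND true = true
[5] true → true = true
[root] true AND true AND false AND true AND true = false
Overall: false → eliminated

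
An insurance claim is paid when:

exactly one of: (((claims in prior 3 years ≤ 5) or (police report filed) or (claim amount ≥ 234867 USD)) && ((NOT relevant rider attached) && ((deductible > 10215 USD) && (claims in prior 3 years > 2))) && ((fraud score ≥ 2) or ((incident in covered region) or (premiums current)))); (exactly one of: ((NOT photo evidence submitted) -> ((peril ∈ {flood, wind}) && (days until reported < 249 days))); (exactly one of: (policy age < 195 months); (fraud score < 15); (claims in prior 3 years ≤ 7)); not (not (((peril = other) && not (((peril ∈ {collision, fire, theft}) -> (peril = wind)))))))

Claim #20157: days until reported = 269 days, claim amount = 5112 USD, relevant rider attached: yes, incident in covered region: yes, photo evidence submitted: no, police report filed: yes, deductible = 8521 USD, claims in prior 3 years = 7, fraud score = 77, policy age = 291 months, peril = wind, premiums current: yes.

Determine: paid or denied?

Paid

Atomic conditions:
  claims in prior 3 years ≤ 5: 7 ≤ 5 is false
  police report filed: yes → true
  claim amount ≥ 234867 USD: 5112 ≥ 234867 is false
  NOT relevant rider attached: yes → false
  deductible > 10215 USD: 8521 > 10215 is false
  claims in prior 3 years > 2: 7 > 2 is true
  fraud score ≥ 2: 77 ≥ 2 is true
  incident in covered region: yes → true
  premiums current: yes → true
  NOT photo evidence submitted: no → true
  peril ∈ {flood, wind}: wind is in the set → true
  days until reported < 249 days: 269 < 249 is false
  policy age < 195 months: 291 < 195 is false
  fraud score < 15: 77 < 15 is false
  claims in prior 3 years ≤ 7: 7 ≤ 7 is true
  peril = other: wind == other is false
  peril ∈ {collision, fire, theft}: wind is not in the set → false
  peril = wind: wind == wind is true
Combine:
[1.1] false OR true OR false = true
[1.2.2] false AND true = false
[1.2] false AND false = false
[1.3.2] true OR true = true
[1.3] true OR true = true
[1] true AND false AND true = false
[2.1.2] true AND false = false
[2.1] true → false = false
[2.2] exactly-one(false, false, true) = true
[2.3.1.1.2.1] false → true (antecedent false ⇒ implication holds) = true
[2.3.1.1.2] NOT true = false
[2.3.1.1] false AND false = false
[2.3.1] NOT false = true
[2.3] NOT true = false
[2] exactly-one(false, true, false) = true
[root] exactly-one(false, true) = true
Overall: true → paid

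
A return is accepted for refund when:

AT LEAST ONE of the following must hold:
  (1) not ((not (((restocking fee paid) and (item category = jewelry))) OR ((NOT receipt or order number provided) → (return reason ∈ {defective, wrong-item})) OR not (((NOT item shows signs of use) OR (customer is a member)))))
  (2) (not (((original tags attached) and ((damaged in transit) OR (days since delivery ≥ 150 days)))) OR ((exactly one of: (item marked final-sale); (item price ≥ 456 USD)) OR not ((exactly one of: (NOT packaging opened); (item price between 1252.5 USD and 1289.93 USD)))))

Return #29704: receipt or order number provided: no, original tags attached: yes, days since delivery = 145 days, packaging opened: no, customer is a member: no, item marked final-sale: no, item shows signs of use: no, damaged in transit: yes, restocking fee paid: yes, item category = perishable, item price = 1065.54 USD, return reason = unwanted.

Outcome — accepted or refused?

Atomic conditions:
  restocking fee paid: yes → true
  item category = jewelry: perishable == jewelry is false
  NOT receipt or order number provided: no → true
  return reason ∈ {defective, wrong-item}: unwanted is not in the set → false
  NOT item shows signs of use: no → true
  customer is a member: no → false
  original tags attached: yes → true
  damaged in transit: yes → true
  days since delivery ≥ 150 days: 145 ≥ 150 is false
  item marked final-sale: no → false
  item price ≥ 456 USD: 1065.54 ≥ 456 is true
  NOT packaging opened: no → true
  item price between 1252.5 USD and 1289.93 USD: 1065.54 in [1252.5, 1289.93] is false
Combine:
[1.1.1.1] true AND false = false
[1.1.1] NOT false = true
[1.1.2] true → false = false
[1.1.3.1] true OR false = true
[1.1.3] NOT true = false
[1.1] true OR false OR false = true
[1] NOT true = false
[2.1.1.2] true OR false = true
[2.1.1] true AND true = true
[2.1] NOT true = false
[2.2.1] exactly-one(false, true) = true
[2.2.2.1] exactly-one(true, false) = true
[2.2.2] NOT true = false
[2.2] true OR false = true
[2] false OR true = true
[root] false OR true = true
Overall: true → accepted

Accepted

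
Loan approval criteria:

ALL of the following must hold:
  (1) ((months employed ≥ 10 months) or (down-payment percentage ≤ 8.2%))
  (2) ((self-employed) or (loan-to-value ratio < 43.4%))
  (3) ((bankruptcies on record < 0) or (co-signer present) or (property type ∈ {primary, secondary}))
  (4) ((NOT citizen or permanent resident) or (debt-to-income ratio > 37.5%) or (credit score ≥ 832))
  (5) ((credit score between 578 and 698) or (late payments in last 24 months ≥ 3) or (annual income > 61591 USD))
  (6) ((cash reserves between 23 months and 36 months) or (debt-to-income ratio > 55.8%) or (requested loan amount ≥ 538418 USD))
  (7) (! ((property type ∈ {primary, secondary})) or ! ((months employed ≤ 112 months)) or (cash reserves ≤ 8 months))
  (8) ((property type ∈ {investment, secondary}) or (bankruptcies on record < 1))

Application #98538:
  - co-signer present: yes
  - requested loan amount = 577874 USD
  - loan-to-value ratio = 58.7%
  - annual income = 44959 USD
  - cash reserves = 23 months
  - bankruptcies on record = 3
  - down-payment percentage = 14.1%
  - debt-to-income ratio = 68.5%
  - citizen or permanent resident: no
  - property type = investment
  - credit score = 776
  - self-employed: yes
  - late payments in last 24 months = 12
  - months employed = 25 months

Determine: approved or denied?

Atomic conditions:
  months employed ≥ 10 months: 25 ≥ 10 is true
  down-payment percentage ≤ 8.2%: 14.1 ≤ 8.2 is false
  self-employed: yes → true
  loan-to-value ratio < 43.4%: 58.7 < 43.4 is false
  bankruptcies on record < 0: 3 < 0 is false
  co-signer present: yes → true
  property type ∈ {primary, secondary}: investment is not in the set → false
  NOT citizen or permanent resident: no → true
  debt-to-income ratio > 37.5%: 68.5 > 37.5 is true
  credit score ≥ 832: 776 ≥ 832 is false
  credit score between 578 and 698: 776 in [578, 698] is false
  late payments in last 24 months ≥ 3: 12 ≥ 3 is true
  annual income > 61591 USD: 44959 > 61591 is false
  cash reserves between 23 months and 36 months: 23 in [23, 36] is true
  debt-to-income ratio > 55.8%: 68.5 > 55.8 is true
  requested loan amount ≥ 538418 USD: 577874 ≥ 538418 is true
  months employed ≤ 112 months: 25 ≤ 112 is true
  cash reserves ≤ 8 months: 23 ≤ 8 is false
  property type ∈ {investment, secondary}: investment is in the set → true
  bankruptcies on record < 1: 3 < 1 is false
Combine:
[1] true OR false = true
[2] true OR false = true
[3] false OR true OR false = true
[4] true OR true OR false = true
[5] false OR true OR false = true
[6] true OR true OR true = true
[7.1] NOT false = true
[7.2] NOT true = false
[7] true OR false OR false = true
[8] true OR false = true
[root] true AND true AND true AND true AND true AND true AND true AND true = true
Overall: true → approved

Approved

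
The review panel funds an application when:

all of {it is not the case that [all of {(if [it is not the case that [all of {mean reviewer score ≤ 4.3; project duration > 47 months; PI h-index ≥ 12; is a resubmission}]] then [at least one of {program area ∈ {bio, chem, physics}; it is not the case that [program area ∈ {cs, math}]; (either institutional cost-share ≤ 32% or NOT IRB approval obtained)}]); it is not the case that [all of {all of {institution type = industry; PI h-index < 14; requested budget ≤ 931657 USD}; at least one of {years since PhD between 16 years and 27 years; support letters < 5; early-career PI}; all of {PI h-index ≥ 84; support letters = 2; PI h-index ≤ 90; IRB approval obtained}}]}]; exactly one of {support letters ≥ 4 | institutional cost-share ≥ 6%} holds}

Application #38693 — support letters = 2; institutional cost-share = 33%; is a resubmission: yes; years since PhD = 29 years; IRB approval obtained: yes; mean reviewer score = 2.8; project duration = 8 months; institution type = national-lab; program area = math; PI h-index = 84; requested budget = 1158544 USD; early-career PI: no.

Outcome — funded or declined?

Funded

Atomic conditions:
  mean reviewer score ≤ 4.3: 2.8 ≤ 4.3 is true
  project duration > 47 months: 8 > 47 is false
  PI h-index ≥ 12: 84 ≥ 12 is true
  is a resubmission: yes → true
  program area ∈ {bio, chem, physics}: math is not in the set → false
  program area ∈ {cs, math}: math is in the set → true
  institutional cost-share ≤ 32%: 33 ≤ 32 is false
  NOT IRB approval obtained: yes → false
  institution type = industry: national-lab == industry is false
  PI h-index < 14: 84 < 14 is false
  requested budget ≤ 931657 USD: 1158544 ≤ 931657 is false
  years since PhD between 16 years and 27 years: 29 in [16, 27] is false
  support letters < 5: 2 < 5 is true
  early-career PI: no → false
  PI h-index ≥ 84: 84 ≥ 84 is true
  support letters = 2: 2 == 2 is true
  PI h-index ≤ 90: 84 ≤ 90 is true
  IRB approval obtained: yes → true
  support letters ≥ 4: 2 ≥ 4 is false
  institutional cost-share ≥ 6%: 33 ≥ 6 is true
Combine:
[1.1.1.1.1] true AND false AND true AND true = false
[1.1.1.1] NOT false = true
[1.1.1.2.2] NOT true = false
[1.1.1.2.3] false OR false = false
[1.1.1.2] false OR false OR false = false
[1.1.1] true → false = false
[1.1.2.1.1] false AND false AND false = false
[1.1.2.1.2] false OR true OR false = true
[1.1.2.1.3] true AND true AND true AND true = true
[1.1.2.1] false AND true AND true = false
[1.1.2] NOT false = true
[1.1] false AND true = false
[1] NOT false = true
[2] exactly-one(false, true) = true
[root] true AND true = true
Overall: true → funded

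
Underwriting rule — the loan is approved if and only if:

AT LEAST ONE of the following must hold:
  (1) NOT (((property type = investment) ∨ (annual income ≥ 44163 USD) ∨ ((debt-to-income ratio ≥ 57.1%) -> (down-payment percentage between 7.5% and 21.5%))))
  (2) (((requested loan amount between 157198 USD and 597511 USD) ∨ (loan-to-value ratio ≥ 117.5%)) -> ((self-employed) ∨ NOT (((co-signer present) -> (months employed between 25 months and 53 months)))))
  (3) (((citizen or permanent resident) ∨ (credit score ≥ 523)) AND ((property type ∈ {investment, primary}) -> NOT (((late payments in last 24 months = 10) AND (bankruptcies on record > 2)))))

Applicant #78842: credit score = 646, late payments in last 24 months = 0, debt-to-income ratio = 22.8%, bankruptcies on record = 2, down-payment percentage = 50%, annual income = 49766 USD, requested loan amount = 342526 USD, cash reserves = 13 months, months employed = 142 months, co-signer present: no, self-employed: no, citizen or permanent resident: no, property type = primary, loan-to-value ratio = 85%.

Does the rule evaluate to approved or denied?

Atomic conditions:
  property type = investment: primary == investment is false
  annual income ≥ 44163 USD: 49766 ≥ 44163 is true
  debt-to-income ratio ≥ 57.1%: 22.8 ≥ 57.1 is false
  down-payment percentage between 7.5% and 21.5%: 50 in [7.5, 21.5] is false
  requested loan amount between 157198 USD and 597511 USD: 342526 in [157198, 597511] is true
  loan-to-value ratio ≥ 117.5%: 85 ≥ 117.5 is false
  self-employed: no → false
  co-signer present: no → false
  months employed between 25 months and 53 months: 142 in [25, 53] is false
  citizen or permanent resident: no → false
  credit score ≥ 523: 646 ≥ 523 is true
  property type ∈ {investment, primary}: primary is in the set → true
  late payments in last 24 months = 10: 0 == 10 is false
  bankruptcies on record > 2: 2 > 2 is false
Combine:
[1.1.3] false → false (antecedent false ⇒ implication holds) = true
[1.1] false OR true OR true = true
[1] NOT true = false
[2.1] true OR false = true
[2.2.2.1] false → false (antecedent false ⇒ implication holds) = true
[2.2.2] NOT true = false
[2.2] false OR false = false
[2] true → false = false
[3.1] false OR true = true
[3.2.2.1] false AND false = false
[3.2.2] NOT false = true
[3.2] true → true = true
[3] true AND true = true
[root] false OR false OR true = true
Overall: true → approved

Approved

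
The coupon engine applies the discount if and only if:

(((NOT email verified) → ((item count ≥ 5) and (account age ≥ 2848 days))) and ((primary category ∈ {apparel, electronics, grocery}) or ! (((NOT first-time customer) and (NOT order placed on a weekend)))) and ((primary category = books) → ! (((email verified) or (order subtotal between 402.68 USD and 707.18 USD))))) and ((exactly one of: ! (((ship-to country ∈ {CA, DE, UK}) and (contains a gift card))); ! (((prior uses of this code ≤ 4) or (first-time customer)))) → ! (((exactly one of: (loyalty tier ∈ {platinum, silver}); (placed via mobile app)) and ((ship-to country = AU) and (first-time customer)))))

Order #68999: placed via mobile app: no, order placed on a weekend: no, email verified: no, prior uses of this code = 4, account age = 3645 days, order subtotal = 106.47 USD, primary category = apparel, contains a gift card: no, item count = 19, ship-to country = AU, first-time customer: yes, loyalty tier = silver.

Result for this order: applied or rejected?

Atomic conditions:
  NOT email verified: no → true
  item count ≥ 5: 19 ≥ 5 is true
  account age ≥ 2848 days: 3645 ≥ 2848 is true
  primary category ∈ {apparel, electronics, grocery}: apparel is in the set → true
  NOT first-time customer: yes → false
  NOT order placed on a weekend: no → true
  primary category = books: apparel == books is false
  email verified: no → false
  order subtotal between 402.68 USD and 707.18 USD: 106.47 in [402.68, 707.18] is false
  ship-to country ∈ {CA, DE, UK}: AU is not in the set → false
  contains a gift card: no → false
  prior uses of this code ≤ 4: 4 ≤ 4 is true
  first-time customer: yes → true
  loyalty tier ∈ {platinum, silver}: silver is in the set → true
  placed via mobile app: no → false
  ship-to country = AU: AU == AU is true
Combine:
[1.1.2] true AND true = true
[1.1] true → true = true
[1.2.2.1] false AND true = false
[1.2.2] NOT false = true
[1.2] true OR true = true
[1.3.2.1] false OR false = false
[1.3.2] NOT false = true
[1.3] false → true (antecedent false ⇒ implication holds) = true
[1] true AND true AND true = true
[2.1.1.1] false AND false = false
[2.1.1] NOT false = true
[2.1.2.1] true OR true = true
[2.1.2] NOT true = false
[2.1] exactly-one(true, false) = true
[2.2.1.1] exactly-one(true, false) = true
[2.2.1.2] true AND true = true
[2.2.1] true AND true = true
[2.2] NOT true = false
[2] true → false = false
[root] true AND false = false
Overall: false → rejected

Rejected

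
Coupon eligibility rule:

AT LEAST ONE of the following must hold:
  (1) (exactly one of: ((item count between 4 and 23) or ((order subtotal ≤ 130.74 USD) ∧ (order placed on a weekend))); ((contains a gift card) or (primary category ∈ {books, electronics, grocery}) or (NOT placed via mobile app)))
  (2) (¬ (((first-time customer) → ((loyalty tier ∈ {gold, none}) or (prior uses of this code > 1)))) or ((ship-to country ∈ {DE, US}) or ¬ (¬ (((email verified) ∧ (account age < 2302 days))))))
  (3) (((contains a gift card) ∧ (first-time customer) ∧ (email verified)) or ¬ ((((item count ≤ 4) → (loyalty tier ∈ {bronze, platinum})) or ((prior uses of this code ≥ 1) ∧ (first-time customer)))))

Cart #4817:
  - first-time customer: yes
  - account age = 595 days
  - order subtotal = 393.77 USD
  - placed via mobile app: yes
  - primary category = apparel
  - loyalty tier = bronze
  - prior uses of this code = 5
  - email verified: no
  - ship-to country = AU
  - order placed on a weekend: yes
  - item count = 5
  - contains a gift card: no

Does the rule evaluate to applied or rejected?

Applied

Atomic conditions:
  item count between 4 and 23: 5 in [4, 23] is true
  order subtotal ≤ 130.74 USD: 393.77 ≤ 130.74 is false
  order placed on a weekend: yes → true
  contains a gift card: no → false
  primary category ∈ {books, electronics, grocery}: apparel is not in the set → false
  NOT placed via mobile app: yes → false
  first-time customer: yes → true
  loyalty tier ∈ {gold, none}: bronze is not in the set → false
  prior uses of this code > 1: 5 > 1 is true
  ship-to country ∈ {DE, US}: AU is not in the set → false
  email verified: no → false
  account age < 2302 days: 595 < 2302 is true
  item count ≤ 4: 5 ≤ 4 is false
  loyalty tier ∈ {bronze, platinum}: bronze is in the set → true
  prior uses of this code ≥ 1: 5 ≥ 1 is true
Combine:
[1.1.2] false AND true = false
[1.1] true OR false = true
[1.2] false OR false OR false = false
[1] exactly-one(true, false) = true
[2.1.1.2] false OR true = true
[2.1.1] true → true = true
[2.1] NOT true = false
[2.2.2.1.1] false AND true = false
[2.2.2.1] NOT false = true
[2.2.2] NOT true = false
[2.2] false OR false = false
[2] false OR false = false
[3.1] false AND true AND false = false
[3.2.1.1] false → true (antecedent false ⇒ implication holds) = true
[3.2.1.2] true AND true = true
[3.2.1] true OR true = true
[3.2] NOT true = false
[3] false OR false = false
[root] true OR false OR false = true
Overall: true → applied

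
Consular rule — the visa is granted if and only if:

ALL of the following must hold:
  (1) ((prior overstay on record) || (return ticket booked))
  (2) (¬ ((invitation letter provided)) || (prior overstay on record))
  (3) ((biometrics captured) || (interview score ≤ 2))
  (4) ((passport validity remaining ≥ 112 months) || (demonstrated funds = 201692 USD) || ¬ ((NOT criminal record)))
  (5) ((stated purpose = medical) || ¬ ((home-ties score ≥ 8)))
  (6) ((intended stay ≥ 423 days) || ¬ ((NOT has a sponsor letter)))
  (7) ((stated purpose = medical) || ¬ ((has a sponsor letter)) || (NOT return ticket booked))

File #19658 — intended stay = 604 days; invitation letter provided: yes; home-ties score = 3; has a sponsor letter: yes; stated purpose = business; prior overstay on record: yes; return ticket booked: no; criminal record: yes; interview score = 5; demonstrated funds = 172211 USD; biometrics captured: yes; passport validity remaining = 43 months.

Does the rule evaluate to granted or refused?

Atomic conditions:
  prior overstay on record: yes → true
  return ticket booked: no → false
  invitation letter provided: yes → true
  biometrics captured: yes → true
  interview score ≤ 2: 5 ≤ 2 is false
  passport validity remaining ≥ 112 months: 43 ≥ 112 is false
  demonstrated funds = 201692 USD: 172211 == 201692 is false
  NOT criminal record: yes → false
  stated purpose = medical: business == medical is false
  home-ties score ≥ 8: 3 ≥ 8 is false
  intended stay ≥ 423 days: 604 ≥ 423 is true
  NOT has a sponsor letter: yes → false
  has a sponsor letter: yes → true
  NOT return ticket booked: no → true
Combine:
[1] true OR false = true
[2.1] NOT true = false
[2] false OR true = true
[3] true OR false = true
[4.3] NOT false = true
[4] false OR false OR true = true
[5.2] NOT false = true
[5] false OR true = true
[6.2] NOT false = true
[6] true OR true = true
[7.2] NOT true = false
[7] false OR false OR true = true
[root] true AND true AND true AND true AND true AND true AND true = true
Overall: true → granted

Granted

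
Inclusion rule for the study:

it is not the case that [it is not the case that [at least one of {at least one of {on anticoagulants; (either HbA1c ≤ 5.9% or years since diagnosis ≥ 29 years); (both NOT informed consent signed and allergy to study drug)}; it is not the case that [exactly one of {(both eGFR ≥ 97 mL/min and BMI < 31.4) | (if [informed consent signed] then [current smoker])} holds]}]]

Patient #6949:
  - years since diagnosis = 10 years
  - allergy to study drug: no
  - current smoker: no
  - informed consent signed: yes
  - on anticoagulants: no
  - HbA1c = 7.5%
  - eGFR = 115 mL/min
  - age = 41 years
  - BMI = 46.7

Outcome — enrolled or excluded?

Atomic conditions:
  on anticoagulants: no → false
  HbA1c ≤ 5.9%: 7.5 ≤ 5.9 is false
  years since diagnosis ≥ 29 years: 10 ≥ 29 is false
  NOT informed consent signed: yes → false
  allergy to study drug: no → false
  eGFR ≥ 97 mL/min: 115 ≥ 97 is true
  BMI < 31.4: 46.7 < 31.4 is false
  informed consent signed: yes → true
  current smoker: no → false
Combine:
[1.1.1.2] false OR false = false
[1.1.1.3] false AND false = false
[1.1.1] false OR false OR false = false
[1.1.2.1.1] true AND false = false
[1.1.2.1.2] true → false = false
[1.1.2.1] exactly-one(false, false) = false
[1.1.2] NOT false = true
[1.1] false OR true = true
[1] NOT true = false
[root] NOT false = true
Overall: true → enrolled

Enrolled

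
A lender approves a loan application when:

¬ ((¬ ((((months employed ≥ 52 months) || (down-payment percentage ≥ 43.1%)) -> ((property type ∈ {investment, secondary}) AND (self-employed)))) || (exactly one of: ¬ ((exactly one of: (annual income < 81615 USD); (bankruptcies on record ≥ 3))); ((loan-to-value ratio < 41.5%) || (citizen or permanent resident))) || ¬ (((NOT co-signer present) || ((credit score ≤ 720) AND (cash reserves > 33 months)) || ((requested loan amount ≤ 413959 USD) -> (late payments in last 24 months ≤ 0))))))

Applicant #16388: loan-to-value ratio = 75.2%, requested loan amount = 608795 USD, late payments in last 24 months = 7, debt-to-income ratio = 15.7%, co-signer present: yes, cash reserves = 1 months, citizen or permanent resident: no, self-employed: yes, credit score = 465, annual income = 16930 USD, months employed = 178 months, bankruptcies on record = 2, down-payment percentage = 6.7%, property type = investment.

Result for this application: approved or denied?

Atomic conditions:
  months employed ≥ 52 months: 178 ≥ 52 is true
  down-payment percentage ≥ 43.1%: 6.7 ≥ 43.1 is false
  property type ∈ {investment, secondary}: investment is in the set → true
  self-employed: yes → true
  annual income < 81615 USD: 16930 < 81615 is true
  bankruptcies on record ≥ 3: 2 ≥ 3 is false
  loan-to-value ratio < 41.5%: 75.2 < 41.5 is false
  citizen or permanent resident: no → false
  NOT co-signer present: yes → false
  credit score ≤ 720: 465 ≤ 720 is true
  cash reserves > 33 months: 1 > 33 is false
  requested loan amount ≤ 413959 USD: 608795 ≤ 413959 is false
  late payments in last 24 months ≤ 0: 7 ≤ 0 is false
Combine:
[1.1.1.1] true OR false = true
[1.1.1.2] true AND true = true
[1.1.1] true → true = true
[1.1] NOT true = false
[1.2.1.1] exactly-one(true, false) = true
[1.2.1] NOT true = false
[1.2.2] false OR false = false
[1.2] exactly-one(false, false) = false
[1.3.1.2] true AND false = false
[1.3.1.3] false → false (antecedent false ⇒ implication holds) = true
[1.3.1] false OR false OR true = true
[1.3] NOT true = false
[1] false OR false OR false = false
[root] NOT false = true
Overall: true → approved

Approved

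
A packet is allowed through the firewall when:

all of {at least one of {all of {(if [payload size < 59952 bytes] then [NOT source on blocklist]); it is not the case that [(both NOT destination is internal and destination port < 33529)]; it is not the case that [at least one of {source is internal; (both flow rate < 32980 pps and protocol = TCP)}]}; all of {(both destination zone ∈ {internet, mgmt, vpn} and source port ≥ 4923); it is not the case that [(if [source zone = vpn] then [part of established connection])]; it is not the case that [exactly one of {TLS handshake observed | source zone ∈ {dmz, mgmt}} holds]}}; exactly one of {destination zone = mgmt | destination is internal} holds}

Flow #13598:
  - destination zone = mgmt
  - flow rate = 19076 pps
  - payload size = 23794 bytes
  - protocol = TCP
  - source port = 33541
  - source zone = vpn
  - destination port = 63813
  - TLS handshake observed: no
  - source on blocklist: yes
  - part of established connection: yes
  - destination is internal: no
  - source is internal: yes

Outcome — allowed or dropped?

Dropped

Atomic conditions:
  payload size < 59952 bytes: 23794 < 59952 is true
  NOT source on blocklist: yes → false
  NOT destination is internal: no → true
  destination port < 33529: 63813 < 33529 is false
  source is internal: yes → true
  flow rate < 32980 pps: 19076 < 32980 is true
  protocol = TCP: TCP == TCP is true
  destination zone ∈ {internet, mgmt, vpn}: mgmt is in the set → true
  source port ≥ 4923: 33541 ≥ 4923 is true
  source zone = vpn: vpn == vpn is true
  part of established connection: yes → true
  TLS handshake observed: no → false
  source zone ∈ {dmz, mgmt}: vpn is not in the set → false
  destination zone = mgmt: mgmt == mgmt is true
  destination is internal: no → false
Combine:
[1.1.1] true → false = false
[1.1.2.1] true AND false = false
[1.1.2] NOT false = true
[1.1.3.1.2] true AND true = true
[1.1.3.1] true OR true = true
[1.1.3] NOT true = false
[1.1] false AND true AND false = false
[1.2.1] true AND true = true
[1.2.2.1] true → true = true
[1.2.2] NOT true = false
[1.2.3.1] exactly-one(false, false) = false
[1.2.3] NOT false = true
[1.2] true AND false AND true = false
[1] false OR false = false
[2] exactly-one(true, false) = true
[root] false AND true = false
Overall: false → dropped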